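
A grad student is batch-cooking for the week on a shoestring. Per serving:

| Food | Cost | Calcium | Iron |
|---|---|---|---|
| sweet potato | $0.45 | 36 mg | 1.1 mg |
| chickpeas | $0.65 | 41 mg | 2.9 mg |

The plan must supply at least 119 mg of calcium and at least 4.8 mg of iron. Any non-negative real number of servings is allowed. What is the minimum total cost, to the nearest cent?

$1.58

sweet potato only: max(119/36, 4.8/1.1) = 4.364 servings → $1.96.
chickpeas only: max(119/41, 4.8/2.9) = 2.902 servings → $1.89.
sweet potato + chickpeas with both tight: 2.501 servings and 0.7066 servings → $1.58.
The minimum over all feasible corners is $1.58.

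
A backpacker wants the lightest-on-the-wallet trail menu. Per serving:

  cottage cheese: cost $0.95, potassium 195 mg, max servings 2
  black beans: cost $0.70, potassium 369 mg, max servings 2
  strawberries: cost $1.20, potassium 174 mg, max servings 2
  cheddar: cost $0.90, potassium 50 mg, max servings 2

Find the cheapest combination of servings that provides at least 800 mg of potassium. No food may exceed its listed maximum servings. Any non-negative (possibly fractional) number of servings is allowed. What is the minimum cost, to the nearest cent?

Cost per mg of potassium: black beans $0.0019, cottage cheese $0.0049, strawberries $0.0069, cheddar $0.0180.
Take 2 servings of black beans: +738.0 mg potassium for $1.40 (total $1.40, still need 62.0 mg).
Take 0.3179 servings of cottage cheese: +62.0 mg potassium for $0.30 (total $1.70, still need 0.0 mg).
Greedy by cheapest-per-mg is optimal for a single linear constraint, so the minimum cost is $1.70.

$1.70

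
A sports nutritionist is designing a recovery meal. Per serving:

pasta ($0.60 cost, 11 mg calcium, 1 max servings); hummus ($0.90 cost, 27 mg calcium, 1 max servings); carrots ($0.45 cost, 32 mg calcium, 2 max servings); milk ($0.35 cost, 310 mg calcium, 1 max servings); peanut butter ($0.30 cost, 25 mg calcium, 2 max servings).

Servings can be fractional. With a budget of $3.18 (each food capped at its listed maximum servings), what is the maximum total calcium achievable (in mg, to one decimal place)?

458.9 mg

Calcium per dollar: milk 885.7, peanut butter 83.33, carrots 71.11, hummus 30, pasta 18.33.
Take 1 serving of milk: spends $0.35, +310.0 mg calcium (running total 310.0 mg).
Take 2 servings of peanut butter: spends $0.60, +50.0 mg calcium (running total 360.0 mg).
Take 2 servings of carrots: spends $0.90, +64.0 mg calcium (running total 424.0 mg).
Take 1 serving of hummus: spends $0.90, +27.0 mg calcium (running total 451.0 mg).
Take 0.7167 servings of pasta: spends $0.43, +7.9 mg calcium (running total 458.9 mg).
Greedy by best ratio exhausts the cost allowance optimally: 458.9 mg.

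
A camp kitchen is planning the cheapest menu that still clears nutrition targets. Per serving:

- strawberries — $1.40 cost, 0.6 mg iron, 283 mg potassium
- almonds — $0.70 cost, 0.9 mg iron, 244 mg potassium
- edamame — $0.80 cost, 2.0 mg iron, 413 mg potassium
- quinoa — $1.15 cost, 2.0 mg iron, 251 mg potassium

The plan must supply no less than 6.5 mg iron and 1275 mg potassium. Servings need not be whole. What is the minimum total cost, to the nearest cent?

strawberries only: max(6.5/0.6, 1275/283) = 10.83 servings → $15.17.
almonds only: max(6.5/0.9, 1275/244) = 7.222 servings → $5.06.
edamame only: max(6.5/2.0, 1275/413) = 3.25 servings → $2.60.
quinoa only: max(6.5/2.0, 1275/251) = 5.08 servings → $5.84.
strawberries + almonds: intersection lies outside the first quadrant.
strawberries + edamame: the both-tight solution has a negative serving — not a feasible corner.
strawberries + quinoa with both tight: 2.211 servings and 2.587 servings → $6.07.
almonds + edamame with both targets exact would need a negative amount; discard.
almonds + quinoa with both tight: 3.504 servings and 1.673 servings → $4.38.
edamame + quinoa with both tight: 2.835 servings and 0.4151 servings → $2.75.
So the least-cost plan costs $2.60.

$2.60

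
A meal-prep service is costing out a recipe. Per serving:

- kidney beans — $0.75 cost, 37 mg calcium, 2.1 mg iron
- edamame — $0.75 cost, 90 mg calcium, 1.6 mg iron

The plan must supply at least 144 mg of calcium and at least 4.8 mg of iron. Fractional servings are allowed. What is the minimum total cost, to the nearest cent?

$1.89

For a min-cost LP with two ≥-constraints, a basic feasible solution has at most two positive variables.
kidney beans only: max(144/37, 4.8/2.1) = 3.892 servings → $2.92.
edamame only: max(144/90, 4.8/1.6) = 3 servings → $2.25.
kidney beans + edamame with both tight: 1.553 servings and 0.9615 servings → $1.89.
So the least-cost plan costs $1.89.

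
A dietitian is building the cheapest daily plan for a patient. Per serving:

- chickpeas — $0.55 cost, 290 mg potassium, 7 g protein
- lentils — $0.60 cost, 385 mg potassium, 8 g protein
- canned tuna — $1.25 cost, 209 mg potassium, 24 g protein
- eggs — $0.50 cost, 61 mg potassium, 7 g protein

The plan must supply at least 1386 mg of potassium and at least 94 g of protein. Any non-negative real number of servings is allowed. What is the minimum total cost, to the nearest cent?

$5.23

chickpeas only: max(1386/290, 94/7) = 13.43 servings → $7.39.
lentils only: max(1386/385, 94/8) = 11.75 servings → $7.05.
canned tuna only: max(1386/209, 94/24) = 6.632 servings → $8.29.
eggs only: max(1386/61, 94/7) = 22.72 servings → $11.36.
chickpeas + lentils: intersection lies outside the first quadrant.
chickpeas + canned tuna with both tight: 2.477 servings and 3.194 servings → $5.36.
chickpeas + eggs with both tight: 2.475 servings and 10.95 servings → $6.84.
lentils + canned tuna with both tight: 1.799 servings and 3.317 servings → $5.23.
lentils + eggs with both tight: 1.798 servings and 11.37 servings → $6.77.
canned tuna + eggs: intersection lies outside the first quadrant.
Cheapest feasible corner: $5.23.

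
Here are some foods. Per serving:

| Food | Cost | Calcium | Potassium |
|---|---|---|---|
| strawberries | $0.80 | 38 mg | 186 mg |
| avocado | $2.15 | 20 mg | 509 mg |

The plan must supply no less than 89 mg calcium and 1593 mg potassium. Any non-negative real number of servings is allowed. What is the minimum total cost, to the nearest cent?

Compare the cost at each extreme point of the feasible region.
strawberries only: max(89/38, 1593/186) = 8.565 servings → $6.85.
avocado only: max(89/20, 1593/509) = 4.45 servings → $9.57.
strawberries + avocado with both tight: 0.8604 servings and 2.815 servings → $6.74.
Cheapest feasible corner: $6.74.

$6.74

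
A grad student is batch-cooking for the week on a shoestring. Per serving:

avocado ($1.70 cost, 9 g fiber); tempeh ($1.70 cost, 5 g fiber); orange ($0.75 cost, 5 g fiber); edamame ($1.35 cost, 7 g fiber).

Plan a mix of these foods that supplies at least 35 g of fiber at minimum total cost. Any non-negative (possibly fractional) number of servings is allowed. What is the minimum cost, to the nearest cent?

$5.25

Cost per g of fiber: orange $0.1500, avocado $0.1889, edamame $0.1929, tempeh $0.3400.
With no serving limits, use only orange: 35 g / 5 g = 7 servings × $0.75 = $5.25.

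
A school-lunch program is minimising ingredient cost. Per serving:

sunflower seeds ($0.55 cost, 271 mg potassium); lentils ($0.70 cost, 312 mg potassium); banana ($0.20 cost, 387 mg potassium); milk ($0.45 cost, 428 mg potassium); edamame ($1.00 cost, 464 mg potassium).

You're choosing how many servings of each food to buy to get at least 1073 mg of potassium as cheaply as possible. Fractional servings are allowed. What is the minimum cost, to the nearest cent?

$0.55

Cost per mg of potassium: banana $0.0005, milk $0.0011, sunflower seeds $0.0020, edamame $0.0022, lentils $0.0022.
With no serving limits, use only banana: 1073 mg / 387 mg = 2.773 servings × $0.20 = $0.55.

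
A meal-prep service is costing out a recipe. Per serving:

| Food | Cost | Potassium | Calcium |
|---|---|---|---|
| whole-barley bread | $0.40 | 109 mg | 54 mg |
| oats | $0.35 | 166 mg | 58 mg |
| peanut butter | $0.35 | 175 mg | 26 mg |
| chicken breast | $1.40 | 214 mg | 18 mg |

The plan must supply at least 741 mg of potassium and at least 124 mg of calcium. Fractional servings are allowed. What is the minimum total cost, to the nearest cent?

This is a tiny linear program; its minimum lies at a vertex of the feasible set. List the vertices and price them.
whole-barley bread only: max(741/109, 124/54) = 6.798 servings → $2.72.
oats only: max(741/166, 124/58) = 4.464 servings → $1.56.
peanut butter only: max(741/175, 124/26) = 4.769 servings → $1.67.
chicken breast only: max(741/214, 124/18) = 6.889 servings → $9.64.
whole-barley bread + oats: the both-tight solution has a negative serving — not a feasible corner.
whole-barley bread + peanut butter with both tight: 0.3679 servings and 4.005 servings → $1.55.
whole-barley bread + chicken breast with both tight: 1.376 servings and 2.762 servings → $4.42.
oats + peanut butter with both tight: 0.4172 servings and 3.839 servings → $1.49.
oats + chicken breast with both tight: 1.4 servings and 2.376 servings → $3.82.
peanut butter + chicken breast: the both-tight solution has a negative serving — not a feasible corner.
Cheapest feasible corner: $1.49.

$1.49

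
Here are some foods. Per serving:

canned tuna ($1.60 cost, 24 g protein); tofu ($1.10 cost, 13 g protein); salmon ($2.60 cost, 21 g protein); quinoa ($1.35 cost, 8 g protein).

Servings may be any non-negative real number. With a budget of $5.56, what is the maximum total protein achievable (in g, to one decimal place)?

Protein per dollar: canned tuna 15, tofu 11.82, salmon 8.077, quinoa 5.926.
With no serving limits, spend the whole cost allowance on canned tuna: $5.56 / $1.60 × 24 g = 83.4 g.

83.4 g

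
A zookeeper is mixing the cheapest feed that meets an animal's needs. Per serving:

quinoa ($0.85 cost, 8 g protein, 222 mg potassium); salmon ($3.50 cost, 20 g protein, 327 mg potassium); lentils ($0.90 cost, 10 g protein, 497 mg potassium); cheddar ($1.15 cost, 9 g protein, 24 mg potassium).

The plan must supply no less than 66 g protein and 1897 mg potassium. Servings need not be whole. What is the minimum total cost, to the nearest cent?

$5.94

With two linear requirements the optimum uses one or two foods; enumerate the corners.
quinoa only: max(66/8, 1897/222) = 8.545 servings → $7.26.
salmon only: max(66/20, 1897/327) = 5.801 servings → $20.30.
lentils only: max(66/10, 1897/497) = 6.6 servings → $5.94.
cheddar only: max(66/9, 1897/24) = 79.04 servings → $90.90.
quinoa + salmon with both targets exact would need a negative amount; discard.
quinoa + lentils with both tight: 7.877 servings and 0.2984 servings → $6.96.
quinoa + cheddar with both targets exact would need a negative amount; discard.
salmon + lentils with both tight: 2.074 servings and 2.452 servings → $9.47.
salmon + cheddar: the both-tight solution has a negative serving — not a feasible corner.
lentils + cheddar with both tight: 3.659 servings and 3.268 servings → $7.05.
So the least-cost plan costs $5.94.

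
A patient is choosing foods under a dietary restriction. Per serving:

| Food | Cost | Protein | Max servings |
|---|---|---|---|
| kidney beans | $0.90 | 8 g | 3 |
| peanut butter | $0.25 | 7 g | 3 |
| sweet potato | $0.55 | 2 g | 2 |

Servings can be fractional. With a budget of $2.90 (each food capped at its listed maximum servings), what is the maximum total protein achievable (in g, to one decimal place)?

40.1 g

Protein per dollar: peanut butter 28, kidney beans 8.889, sweet potato 3.636.
Take 3 servings of peanut butter: spends $0.75, +21.0 g protein (running total 21.0 g).
Take 2.389 servings of kidney beans: spends $2.15, +19.1 g protein (running total 40.1 g).
Greedy by best ratio exhausts the cost allowance optimally: 40.1 g.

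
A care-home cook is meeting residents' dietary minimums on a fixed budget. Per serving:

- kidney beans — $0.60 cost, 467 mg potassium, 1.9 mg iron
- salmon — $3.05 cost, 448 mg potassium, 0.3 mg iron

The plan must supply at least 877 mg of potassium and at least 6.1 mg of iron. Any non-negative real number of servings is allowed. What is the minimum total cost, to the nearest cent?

$1.93

Minimising a linear cost over {potassium ≥ 877, iron ≥ 6.1, servings ≥ 0} — the optimum is at a vertex, using one or two foods.
kidney beans only: max(877/467, 6.1/1.9) = 3.211 servings → $1.93.
salmon only: max(877/448, 6.1/0.3) = 20.33 servings → $62.02.
kidney beans + salmon with both targets exact would need a negative amount; discard.
The minimum over all feasible corners is $1.93.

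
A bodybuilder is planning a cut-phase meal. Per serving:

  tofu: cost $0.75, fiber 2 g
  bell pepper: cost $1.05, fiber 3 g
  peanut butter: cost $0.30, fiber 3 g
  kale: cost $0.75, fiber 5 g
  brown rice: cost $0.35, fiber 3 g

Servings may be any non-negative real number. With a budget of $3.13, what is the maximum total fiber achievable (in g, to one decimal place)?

Fiber per dollar: peanut butter 10, brown rice 8.571, kale 6.667, bell pepper 2.857, tofu 2.667.
With no serving limits, spend the whole cost allowance on peanut butter: $3.13 / $0.30 × 3 g = 31.3 g.

31.3 g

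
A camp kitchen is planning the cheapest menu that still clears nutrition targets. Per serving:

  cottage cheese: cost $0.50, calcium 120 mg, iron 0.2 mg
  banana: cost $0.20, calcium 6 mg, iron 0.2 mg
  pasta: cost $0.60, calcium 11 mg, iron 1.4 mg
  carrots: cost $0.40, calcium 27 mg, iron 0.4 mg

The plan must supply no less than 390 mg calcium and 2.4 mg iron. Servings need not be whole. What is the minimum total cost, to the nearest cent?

This is a tiny linear program; its minimum lies at a vertex of the feasible set. List the vertices and price them.
cottage cheese only: max(390/120, 2.4/0.2) = 12 servings → $6.00.
banana only: max(390/6, 2.4/0.2) = 65 servings → $13.00.
pasta only: max(390/11, 2.4/1.4) = 35.45 servings → $21.27.
carrots only: max(390/27, 2.4/0.4) = 14.44 servings → $5.78.
cottage cheese + banana with both tight: 2.789 servings and 9.211 servings → $3.24.
cottage cheese + pasta with both tight: 3.134 servings and 1.267 servings → $2.33.
cottage cheese + carrots with both tight: 2.141 servings and 4.93 servings → $3.04.
banana + pasta: the both-tight solution has a negative serving — not a feasible corner.
banana + carrots: the both-tight solution has a negative serving — not a feasible corner.
pasta + carrots with both targets exact would need a negative amount; discard.
The minimum over all feasible corners is $2.33.

$2.33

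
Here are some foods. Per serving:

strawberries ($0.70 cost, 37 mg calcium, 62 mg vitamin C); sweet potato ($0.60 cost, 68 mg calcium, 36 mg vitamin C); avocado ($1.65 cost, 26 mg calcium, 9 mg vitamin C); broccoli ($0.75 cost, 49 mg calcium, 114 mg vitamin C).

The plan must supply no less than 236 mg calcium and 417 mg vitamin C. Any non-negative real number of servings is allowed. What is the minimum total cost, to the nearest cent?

$3.14

The cheapest plan sits at a corner of the feasible region — with two constraints it uses at most two foods.
strawberries only: max(236/37, 417/62) = 6.726 servings → $4.71.
sweet potato only: max(236/68, 417/36) = 11.58 servings → $6.95.
avocado only: max(236/26, 417/9) = 46.33 servings → $76.45.
broccoli only: max(236/49, 417/114) = 4.816 servings → $3.61.
strawberries + sweet potato: intersection lies outside the first quadrant.
strawberries + avocado: the both-tight solution has a negative serving — not a feasible corner.
strawberries + broccoli with both tight: 5.484 servings and 0.6754 servings → $4.35.
sweet potato + avocado: intersection lies outside the first quadrant.
sweet potato + broccoli with both tight: 1.081 servings and 3.317 servings → $3.14.
avocado + broccoli with both tight: 2.565 servings and 3.455 servings → $6.82.
Cheapest feasible corner: $3.14.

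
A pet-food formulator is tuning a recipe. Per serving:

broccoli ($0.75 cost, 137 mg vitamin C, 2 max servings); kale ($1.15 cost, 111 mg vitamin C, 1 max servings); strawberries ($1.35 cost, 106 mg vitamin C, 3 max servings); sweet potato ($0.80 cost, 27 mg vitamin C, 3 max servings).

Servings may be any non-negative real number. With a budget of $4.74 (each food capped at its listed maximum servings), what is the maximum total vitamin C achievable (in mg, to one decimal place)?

549.1 mg

Vitamin C per dollar: broccoli 182.7, kale 96.52, strawberries 78.52, sweet potato 33.75.
Take 2 servings of broccoli: spends $1.50, +274.0 mg vitamin C (running total 274.0 mg).
Take 1 serving of kale: spends $1.15, +111.0 mg vitamin C (running total 385.0 mg).
Take 1.548 servings of strawberries: spends $2.09, +164.1 mg vitamin C (running total 549.1 mg).
Filling greedily by vitamin C-per-dollar is optimal for one linear limit, giving 549.1 mg.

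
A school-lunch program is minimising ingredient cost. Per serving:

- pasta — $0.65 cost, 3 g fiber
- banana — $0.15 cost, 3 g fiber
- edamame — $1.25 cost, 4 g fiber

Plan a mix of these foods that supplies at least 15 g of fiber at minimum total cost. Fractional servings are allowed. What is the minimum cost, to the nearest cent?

Cost per g of fiber: banana $0.0500, pasta $0.2167, edamame $0.3125.
With no serving limits, use only banana: 15 g / 3 g = 5 servings × $0.15 = $0.75.

$0.75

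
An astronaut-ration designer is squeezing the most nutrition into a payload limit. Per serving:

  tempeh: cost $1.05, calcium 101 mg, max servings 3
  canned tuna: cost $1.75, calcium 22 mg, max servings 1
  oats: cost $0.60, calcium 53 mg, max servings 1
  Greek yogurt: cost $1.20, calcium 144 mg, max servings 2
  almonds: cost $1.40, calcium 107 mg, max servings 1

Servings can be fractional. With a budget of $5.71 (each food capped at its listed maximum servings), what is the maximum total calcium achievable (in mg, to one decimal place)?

Calcium per dollar: Greek yogurt 120, tempeh 96.19, oats 88.33, almonds 76.43, canned tuna 12.57.
Take 2 servings of Greek yogurt: spends $2.40, +288.0 mg calcium (running total 288.0 mg).
Take 3 servings of tempeh: spends $3.15, +303.0 mg calcium (running total 591.0 mg).
Take 0.2667 servings of oats: spends $0.16, +14.1 mg calcium (running total 605.1 mg).
Filling greedily by calcium-per-dollar is optimal for one linear limit, giving 605.1 mg.

605.1 mg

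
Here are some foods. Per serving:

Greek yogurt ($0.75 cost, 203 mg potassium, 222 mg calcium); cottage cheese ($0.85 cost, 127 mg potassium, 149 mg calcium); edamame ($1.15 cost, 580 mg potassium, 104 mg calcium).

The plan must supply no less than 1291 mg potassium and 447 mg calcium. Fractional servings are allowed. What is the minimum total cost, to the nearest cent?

$2.96

An LP optimum is at a vertex; with two nutrient constraints at most two foods are used. Check each candidate.
Greek yogurt only: max(1291/203, 447/222) = 6.36 servings → $4.77.
cottage cheese only: max(1291/127, 447/149) = 10.17 servings → $8.64.
edamame only: max(1291/580, 447/104) = 4.298 servings → $4.94.
Greek yogurt + cottage cheese: intersection lies outside the first quadrant.
Greek yogurt + edamame with both tight: 1.161 servings and 1.819 servings → $2.96.
cottage cheese + edamame with both tight: 1.707 servings and 1.852 servings → $3.58.
The minimum over all feasible corners is $2.96.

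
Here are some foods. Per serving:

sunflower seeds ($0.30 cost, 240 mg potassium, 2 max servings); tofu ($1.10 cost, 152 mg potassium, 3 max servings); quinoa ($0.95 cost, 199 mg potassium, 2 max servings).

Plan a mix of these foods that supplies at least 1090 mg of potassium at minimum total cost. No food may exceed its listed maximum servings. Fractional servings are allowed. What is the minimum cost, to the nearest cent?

Cost per mg of potassium: sunflower seeds $0.0013, quinoa $0.0048, tofu $0.0072.
Take 2 servings of sunflower seeds: +480.0 mg potassium for $0.60 (total $0.60, still need 610.0 mg).
Take 2 servings of quinoa: +398.0 mg potassium for $1.90 (total $2.50, still need 212.0 mg).
Take 1.395 servings of tofu: +212.0 mg potassium for $1.53 (total $4.03, still need 0.0 mg).
Filling from the cheapest source first is optimal under one linear minimum: $4.03.

$4.03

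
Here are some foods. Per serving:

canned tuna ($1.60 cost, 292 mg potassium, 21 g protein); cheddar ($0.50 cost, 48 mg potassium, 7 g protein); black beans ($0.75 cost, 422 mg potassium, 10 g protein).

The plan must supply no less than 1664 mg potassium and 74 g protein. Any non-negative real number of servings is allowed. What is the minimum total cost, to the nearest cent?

$5.40

A basic optimal solution has at most two foods positive. Try each food alone and each pair with both targets met exactly.
canned tuna only: max(1664/292, 74/21) = 5.699 servings → $9.12.
cheddar only: max(1664/48, 74/7) = 34.67 servings → $17.33.
black beans only: max(1664/422, 74/10) = 7.4 servings → $5.55.
canned tuna + cheddar with both targets exact would need a negative amount; discard.
canned tuna + black beans with both tight: 2.455 servings and 2.244 servings → $5.61.
cheddar + black beans with both tight: 5.897 servings and 3.272 servings → $5.40.
So the least-cost plan costs $5.40.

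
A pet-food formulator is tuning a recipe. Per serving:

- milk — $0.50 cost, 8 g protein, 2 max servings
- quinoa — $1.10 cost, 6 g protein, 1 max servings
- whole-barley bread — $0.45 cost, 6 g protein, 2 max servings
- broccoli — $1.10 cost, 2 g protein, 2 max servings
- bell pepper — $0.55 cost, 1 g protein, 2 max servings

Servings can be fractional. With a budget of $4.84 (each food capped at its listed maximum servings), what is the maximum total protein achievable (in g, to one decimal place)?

37.3 g

Protein per dollar: milk 16, whole-barley bread 13.33, quinoa 5.455, broccoli 1.818, bell pepper 1.818.
Take 2 servings of milk: spends $1.00, +16.0 g protein (running total 16.0 g).
Take 2 servings of whole-barley bread: spends $0.90, +12.0 g protein (running total 28.0 g).
Take 1 serving of quinoa: spends $1.10, +6.0 g protein (running total 34.0 g).
Take 1.673 servings of broccoli: spends $1.84, +3.3 g protein (running total 37.3 g).
Filling greedily by protein-per-dollar is optimal for one linear limit, giving 37.3 g.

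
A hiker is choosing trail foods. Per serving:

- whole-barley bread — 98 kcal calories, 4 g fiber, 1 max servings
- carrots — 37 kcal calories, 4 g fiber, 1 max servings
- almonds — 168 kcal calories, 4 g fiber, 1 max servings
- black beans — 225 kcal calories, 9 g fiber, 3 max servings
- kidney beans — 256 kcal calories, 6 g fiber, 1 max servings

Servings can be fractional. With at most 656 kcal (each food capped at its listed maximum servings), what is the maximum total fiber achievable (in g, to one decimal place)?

Fiber per kcal: carrots 0.1081, whole-barley bread 0.04082, black beans 0.04, almonds 0.02381, kidney beans 0.02344.
Take 1 serving of carrots: uses 37 kcal, +4.0 g fiber (running total 4.0 g).
Take 1 serving of whole-barley bread: uses 98 kcal, +4.0 g fiber (running total 8.0 g).
Take 2.316 servings of black beans: uses 521 kcal, +20.8 g fiber (running total 28.8 g).
Greedy by best ratio exhausts the calories allowance optimally: 28.8 g.

28.8 g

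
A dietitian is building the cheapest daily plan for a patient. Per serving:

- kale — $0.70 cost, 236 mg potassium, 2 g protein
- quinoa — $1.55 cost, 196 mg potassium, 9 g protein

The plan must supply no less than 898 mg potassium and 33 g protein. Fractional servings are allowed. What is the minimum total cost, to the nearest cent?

kale only: max(898/236, 33/2) = 16.5 servings → $11.55.
quinoa only: max(898/196, 33/9) = 4.582 servings → $7.10.
kale + quinoa with both tight: 0.9319 servings and 3.46 servings → $6.01.
So the least-cost plan costs $6.01.

$6.01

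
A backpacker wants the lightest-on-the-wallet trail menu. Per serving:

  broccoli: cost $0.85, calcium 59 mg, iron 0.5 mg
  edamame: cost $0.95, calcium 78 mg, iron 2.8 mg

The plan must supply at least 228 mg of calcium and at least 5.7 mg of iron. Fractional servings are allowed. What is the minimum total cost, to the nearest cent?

broccoli only: max(228/59, 5.7/0.5) = 11.4 servings → $9.69.
edamame only: max(228/78, 5.7/2.8) = 2.923 servings → $2.78.
broccoli + edamame with both tight: 1.536 servings and 1.761 servings → $2.98.
So the least-cost plan costs $2.78.

$2.78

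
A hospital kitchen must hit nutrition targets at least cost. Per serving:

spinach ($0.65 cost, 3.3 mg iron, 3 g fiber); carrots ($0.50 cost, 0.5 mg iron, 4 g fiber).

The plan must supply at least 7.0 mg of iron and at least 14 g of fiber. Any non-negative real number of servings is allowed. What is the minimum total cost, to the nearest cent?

Compare the cost at each extreme point of the feasible region.
spinach only: max(7.0/3.3, 14/3) = 4.667 servings → $3.03.
carrots only: max(7.0/0.5, 14/4) = 14 servings → $7.00.
spinach + carrots with both tight: 1.795 servings and 2.154 servings → $2.24.
The minimum over all feasible corners is $2.24.

$2.24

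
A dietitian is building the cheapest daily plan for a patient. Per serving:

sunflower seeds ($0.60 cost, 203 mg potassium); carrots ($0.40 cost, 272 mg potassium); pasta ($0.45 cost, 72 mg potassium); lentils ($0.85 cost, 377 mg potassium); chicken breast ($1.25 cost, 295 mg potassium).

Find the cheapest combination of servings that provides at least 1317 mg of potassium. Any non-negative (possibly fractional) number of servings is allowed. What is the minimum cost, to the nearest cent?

Cost per mg of potassium: carrots $0.0015, lentils $0.0023, sunflower seeds $0.0030, chicken breast $0.0042, pasta $0.0063.
With no serving limits, use only carrots: 1317 mg / 272 mg = 4.842 servings × $0.40 = $1.94.

$1.94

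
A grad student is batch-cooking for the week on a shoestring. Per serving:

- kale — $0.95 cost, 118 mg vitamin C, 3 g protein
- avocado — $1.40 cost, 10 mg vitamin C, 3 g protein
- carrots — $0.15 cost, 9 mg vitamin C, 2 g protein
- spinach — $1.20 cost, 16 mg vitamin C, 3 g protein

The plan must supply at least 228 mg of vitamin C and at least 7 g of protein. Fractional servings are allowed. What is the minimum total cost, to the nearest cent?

At the optimum either one food covers both requirements or two foods hit both targets exactly; no other combination can be cheaper.
kale only: max(228/118, 7/3) = 2.333 servings → $2.22.
avocado only: max(228/10, 7/3) = 22.8 servings → $31.92.
carrots only: max(228/9, 7/2) = 25.33 servings → $3.80.
spinach only: max(228/16, 7/3) = 14.25 servings → $17.10.
kale + avocado with both tight: 1.895 servings and 0.4383 servings → $2.41.
kale + carrots with both tight: 1.88 servings and 0.6794 servings → $1.89.
kale + spinach with both tight: 1.869 servings and 0.4641 servings → $2.33.
avocado + carrots: the both-tight solution has a negative serving — not a feasible corner.
avocado + spinach: intersection lies outside the first quadrant.
carrots + spinach: intersection lies outside the first quadrant.
So the least-cost plan costs $1.89.

$1.89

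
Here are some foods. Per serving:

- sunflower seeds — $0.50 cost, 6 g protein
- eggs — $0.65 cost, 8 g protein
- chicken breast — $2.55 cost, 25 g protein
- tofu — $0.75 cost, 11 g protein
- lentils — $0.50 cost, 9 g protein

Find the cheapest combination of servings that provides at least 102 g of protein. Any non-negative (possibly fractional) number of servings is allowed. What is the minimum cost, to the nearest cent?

$5.67

Cost per g of protein: lentils $0.0556, tofu $0.0682, eggs $0.0813, sunflower seeds $0.0833, chicken breast $0.1020.
With no serving limits, use only lentils: 102 g / 9 g = 11.33 servings × $0.50 = $5.67.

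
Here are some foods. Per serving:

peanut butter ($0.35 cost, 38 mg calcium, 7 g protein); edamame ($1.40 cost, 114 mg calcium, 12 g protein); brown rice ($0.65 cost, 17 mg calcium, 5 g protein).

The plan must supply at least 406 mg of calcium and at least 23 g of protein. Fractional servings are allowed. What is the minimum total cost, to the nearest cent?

$3.74

For a min-cost LP with two ≥-constraints, a basic feasible solution has at most two positive variables.
peanut butter only: max(406/38, 23/7) = 10.68 servings → $3.74.
edamame only: max(406/114, 23/12) = 3.561 servings → $4.99.
brown rice only: max(406/17, 23/5) = 23.88 servings → $15.52.
peanut butter + edamame: the both-tight solution has a negative serving — not a feasible corner.
peanut butter + brown rice with both targets exact would need a negative amount; discard.
edamame + brown rice: intersection lies outside the first quadrant.
The minimum over all feasible corners is $3.74.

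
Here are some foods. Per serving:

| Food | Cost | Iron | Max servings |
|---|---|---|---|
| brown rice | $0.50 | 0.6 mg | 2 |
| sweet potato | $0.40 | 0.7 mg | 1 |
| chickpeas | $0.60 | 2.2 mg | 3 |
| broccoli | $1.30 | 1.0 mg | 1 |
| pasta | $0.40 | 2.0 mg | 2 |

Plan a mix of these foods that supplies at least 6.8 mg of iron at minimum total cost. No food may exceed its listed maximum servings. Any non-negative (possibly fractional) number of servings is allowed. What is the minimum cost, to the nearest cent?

Cost per mg of iron: pasta $0.2000, chickpeas $0.2727, sweet potato $0.5714, brown rice $0.8333, broccoli $1.3000.
Take 2 servings of pasta: +4.0 mg iron for $0.80 (total $0.80, still need 2.8 mg).
Take 1.273 servings of chickpeas: +2.8 mg iron for $0.76 (total $1.56, still need 0.0 mg).
Greedy by cheapest-per-mg is optimal for a single linear constraint, so the minimum cost is $1.56.

$1.56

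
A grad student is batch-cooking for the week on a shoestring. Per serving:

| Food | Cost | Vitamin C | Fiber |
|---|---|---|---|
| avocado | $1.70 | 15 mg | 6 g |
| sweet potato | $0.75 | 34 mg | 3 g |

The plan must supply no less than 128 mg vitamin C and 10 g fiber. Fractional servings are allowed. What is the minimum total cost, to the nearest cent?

This is a tiny linear program; its minimum lies at a vertex of the feasible set. List the vertices and price them.
avocado only: max(128/15, 10/6) = 8.533 servings → $14.51.
sweet potato only: max(128/34, 10/3) = 3.765 servings → $2.82.
avocado + sweet potato: intersection lies outside the first quadrant.
Cheapest feasible corner: $2.82.

$2.82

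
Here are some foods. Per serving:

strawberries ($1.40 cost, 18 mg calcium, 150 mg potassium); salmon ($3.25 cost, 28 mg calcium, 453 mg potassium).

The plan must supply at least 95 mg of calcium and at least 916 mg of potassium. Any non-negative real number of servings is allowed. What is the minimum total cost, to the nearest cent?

An LP optimum is at a vertex; with two nutrient constraints at most two foods are used. Check each candidate.
strawberries only: max(95/18, 916/150) = 6.107 servings → $8.55.
salmon only: max(95/28, 916/453) = 3.393 servings → $11.03.
strawberries + salmon with both tight: 4.397 servings and 0.566 servings → $8.00.
The minimum over all feasible corners is $8.00.

$8.00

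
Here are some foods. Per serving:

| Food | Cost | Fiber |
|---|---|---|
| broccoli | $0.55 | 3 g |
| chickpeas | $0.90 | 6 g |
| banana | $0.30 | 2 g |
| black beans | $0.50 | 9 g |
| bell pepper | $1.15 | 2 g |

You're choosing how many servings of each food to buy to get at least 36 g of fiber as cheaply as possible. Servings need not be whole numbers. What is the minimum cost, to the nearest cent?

Cost per g of fiber: black beans $0.0556, chickpeas $0.1500, banana $0.1500, broccoli $0.1833, bell pepper $0.5750.
With no serving limits, use only black beans: 36 g / 9 g = 4 servings × $0.50 = $2.00.

$2.00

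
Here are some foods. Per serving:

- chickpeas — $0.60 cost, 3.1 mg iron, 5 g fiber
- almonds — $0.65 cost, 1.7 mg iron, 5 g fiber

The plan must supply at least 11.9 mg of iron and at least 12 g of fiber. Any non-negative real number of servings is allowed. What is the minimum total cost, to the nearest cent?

$2.30

An LP optimum is at a vertex; with two nutrient constraints at most two foods are used. Check each candidate.
chickpeas only: max(11.9/3.1, 12/5) = 3.839 servings → $2.30.
almonds only: max(11.9/1.7, 12/5) = 7 servings → $4.55.
chickpeas + almonds: intersection lies outside the first quadrant.
Cheapest feasible corner: $2.30.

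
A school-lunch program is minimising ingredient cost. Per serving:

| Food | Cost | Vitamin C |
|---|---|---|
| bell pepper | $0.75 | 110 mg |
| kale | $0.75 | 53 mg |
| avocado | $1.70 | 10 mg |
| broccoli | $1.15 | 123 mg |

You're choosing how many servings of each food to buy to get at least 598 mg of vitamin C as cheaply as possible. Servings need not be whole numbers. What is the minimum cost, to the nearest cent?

Cost per mg of vitamin C: bell pepper $0.0068, broccoli $0.0093, kale $0.0142, avocado $0.1700.
With no serving limits, use only bell pepper: 598 mg / 110 mg = 5.436 servings × $0.75 = $4.08.

$4.08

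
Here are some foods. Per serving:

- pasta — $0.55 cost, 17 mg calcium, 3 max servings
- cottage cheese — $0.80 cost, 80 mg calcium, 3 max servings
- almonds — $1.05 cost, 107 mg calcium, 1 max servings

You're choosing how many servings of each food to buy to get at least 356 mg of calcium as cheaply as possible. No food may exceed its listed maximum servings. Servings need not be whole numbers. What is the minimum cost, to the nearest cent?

Cost per mg of calcium: almonds $0.0098, cottage cheese $0.0100, pasta $0.0324.
Take 1 serving of almonds: +107.0 mg calcium for $1.05 (total $1.05, still need 249.0 mg).
Take 3 servings of cottage cheese: +240.0 mg calcium for $2.40 (total $3.45, still need 9.0 mg).
Take 0.5294 servings of pasta: +9.0 mg calcium for $0.29 (total $3.74, still need 0.0 mg).
Greedy by cheapest-per-mg is optimal for a single linear constraint, so the minimum cost is $3.74.

$3.74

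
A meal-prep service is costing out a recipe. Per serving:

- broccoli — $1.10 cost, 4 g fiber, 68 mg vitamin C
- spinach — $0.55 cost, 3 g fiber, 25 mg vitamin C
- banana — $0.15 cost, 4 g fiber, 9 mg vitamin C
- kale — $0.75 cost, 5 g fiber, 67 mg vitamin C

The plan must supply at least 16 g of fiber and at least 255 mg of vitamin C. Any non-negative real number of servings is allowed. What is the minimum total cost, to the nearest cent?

Two binding constraints pin down two serving amounts, so the optimal mix uses at most two foods. The candidates are each food alone (scaled to the tighter of fiber/vitamin C) and each pair with both constraints tight.
broccoli only: max(16/4, 255/68) = 4 servings → $4.40.
spinach only: max(16/3, 255/25) = 10.2 servings → $5.61.
banana only: max(16/4, 255/9) = 28.33 servings → $4.25.
kale only: max(16/5, 255/67) = 3.806 servings → $2.85.
broccoli + spinach with both tight: 3.51 servings and 0.6538 servings → $4.22.
broccoli + banana with both tight: 3.712 servings and 0.2881 servings → $4.13.
broccoli + kale with both tight: 2.819 servings and 0.9444 servings → $3.81.
spinach + banana: the both-tight solution has a negative serving — not a feasible corner.
spinach + kale: the both-tight solution has a negative serving — not a feasible corner.
banana + kale: the both-tight solution has a negative serving — not a feasible corner.
Cheapest feasible corner: $2.85.

$2.85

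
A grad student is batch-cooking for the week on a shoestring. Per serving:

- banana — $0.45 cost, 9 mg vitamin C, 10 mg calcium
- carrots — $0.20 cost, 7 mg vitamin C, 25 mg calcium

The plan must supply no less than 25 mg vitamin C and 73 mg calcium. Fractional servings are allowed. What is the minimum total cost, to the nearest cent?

The cheapest plan sits at a corner of the feasible region — with two constraints it uses at most two foods.
banana only: max(25/9, 73/10) = 7.3 servings → $3.29.
carrots only: max(25/7, 73/25) = 3.571 servings → $0.71.
banana + carrots with both tight: 0.7355 servings and 2.626 servings → $0.86.
The minimum over all feasible corners is $0.71.

$0.71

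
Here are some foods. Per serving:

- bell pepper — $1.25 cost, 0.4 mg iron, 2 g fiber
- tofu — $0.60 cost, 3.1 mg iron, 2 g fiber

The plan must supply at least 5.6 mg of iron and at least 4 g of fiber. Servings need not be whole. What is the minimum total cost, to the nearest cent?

At the optimum either one food covers both requirements or two foods hit both targets exactly; no other combination can be cheaper.
bell pepper only: max(5.6/0.4, 4/2) = 14 servings → $17.50.
tofu only: max(5.6/3.1, 4/2) = 2 servings → $1.20.
bell pepper + tofu with both tight: 0.2222 servings and 1.778 servings → $1.34.
The minimum over all feasible corners is $1.20.

$1.20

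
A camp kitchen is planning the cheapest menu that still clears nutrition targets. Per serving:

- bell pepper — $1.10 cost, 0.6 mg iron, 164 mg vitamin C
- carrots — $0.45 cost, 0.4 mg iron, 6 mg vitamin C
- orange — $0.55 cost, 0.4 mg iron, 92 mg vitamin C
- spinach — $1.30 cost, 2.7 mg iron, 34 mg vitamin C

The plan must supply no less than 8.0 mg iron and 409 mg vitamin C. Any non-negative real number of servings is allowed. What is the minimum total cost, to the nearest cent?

$5.12

Compare the cost at each extreme point of the feasible region.
bell pepper only: max(8.0/0.6, 409/164) = 13.33 servings → $14.67.
carrots only: max(8.0/0.4, 409/6) = 68.17 servings → $30.68.
orange only: max(8.0/0.4, 409/92) = 20 servings → $11.00.
spinach only: max(8.0/2.7, 409/34) = 12.03 servings → $15.64.
bell pepper + carrots with both tight: 1.865 servings and 17.2 servings → $9.79.
bell pepper + orange: intersection lies outside the first quadrant.
bell pepper + spinach with both tight: 1.97 servings and 2.525 servings → $5.45.
carrots + orange with both tight: 16.64 servings and 3.36 servings → $9.34.
carrots + spinach: the both-tight solution has a negative serving — not a feasible corner.
orange + spinach with both tight: 3.545 servings and 2.438 servings → $5.12.
Cheapest feasible corner: $5.12.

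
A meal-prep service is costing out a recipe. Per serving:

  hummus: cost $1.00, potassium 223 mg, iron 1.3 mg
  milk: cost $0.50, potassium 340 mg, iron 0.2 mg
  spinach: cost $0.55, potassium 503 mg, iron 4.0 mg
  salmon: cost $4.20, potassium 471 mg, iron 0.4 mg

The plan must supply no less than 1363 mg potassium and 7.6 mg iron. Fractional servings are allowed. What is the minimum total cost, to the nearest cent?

A basic optimal solution has at most two foods positive. Try each food alone and each pair with both targets met exactly.
hummus only: max(1363/223, 7.6/1.3) = 6.112 servings → $6.11.
milk only: max(1363/340, 7.6/0.2) = 38 servings → $19.00.
spinach only: max(1363/503, 7.6/4.0) = 2.71 servings → $1.49.
salmon only: max(1363/471, 7.6/0.4) = 19 servings → $79.80.
hummus + milk with both tight: 5.816 servings and 0.194 servings → $5.91.
hummus + spinach: the both-tight solution has a negative serving — not a feasible corner.
hummus + salmon with both tight: 5.801 servings and 0.1474 servings → $6.42.
milk + spinach with both tight: 1.294 servings and 1.835 servings → $1.66.
milk + salmon: the both-tight solution has a negative serving — not a feasible corner.
spinach + salmon with both tight: 1.803 servings and 0.9681 servings → $5.06.
Cheapest feasible corner: $1.49.

$1.49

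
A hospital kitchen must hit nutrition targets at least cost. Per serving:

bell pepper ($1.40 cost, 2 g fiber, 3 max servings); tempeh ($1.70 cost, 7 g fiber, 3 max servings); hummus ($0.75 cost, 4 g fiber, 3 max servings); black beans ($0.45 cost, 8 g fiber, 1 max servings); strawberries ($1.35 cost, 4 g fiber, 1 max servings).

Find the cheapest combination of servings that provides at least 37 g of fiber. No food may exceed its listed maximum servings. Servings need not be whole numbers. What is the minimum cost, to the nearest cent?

Cost per g of fiber: black beans $0.0563, hummus $0.1875, tempeh $0.2429, strawberries $0.3375, bell pepper $0.7000.
Take 1 serving of black beans: +8.0 g fiber for $0.45 (total $0.45, still need 29.0 g).
Take 3 servings of hummus: +12.0 g fiber for $2.25 (total $2.70, still need 17.0 g).
Take 2.429 servings of tempeh: +17.0 g fiber for $4.13 (total $6.83, still need 0.0 g).
Filling from the cheapest source first is optimal under one linear minimum: $6.83.

$6.83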